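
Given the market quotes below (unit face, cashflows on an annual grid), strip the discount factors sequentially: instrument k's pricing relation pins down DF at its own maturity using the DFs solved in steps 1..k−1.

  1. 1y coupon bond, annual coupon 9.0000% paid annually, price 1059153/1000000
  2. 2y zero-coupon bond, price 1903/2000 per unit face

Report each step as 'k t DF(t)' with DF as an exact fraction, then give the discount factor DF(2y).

step 1 [1y] bond c/1=9/100: DF=(1059153/1000000 − 9/100·(0))/(1+9/100) = 9717/10000 ≈ 0.971700
step 2 [2y] zero: DF = P = 1903/2000 ≈ 0.951500

1 1 9717/10000
2 2 1903/2000
DF(2y) = 1903/2000 ≈ 0.951500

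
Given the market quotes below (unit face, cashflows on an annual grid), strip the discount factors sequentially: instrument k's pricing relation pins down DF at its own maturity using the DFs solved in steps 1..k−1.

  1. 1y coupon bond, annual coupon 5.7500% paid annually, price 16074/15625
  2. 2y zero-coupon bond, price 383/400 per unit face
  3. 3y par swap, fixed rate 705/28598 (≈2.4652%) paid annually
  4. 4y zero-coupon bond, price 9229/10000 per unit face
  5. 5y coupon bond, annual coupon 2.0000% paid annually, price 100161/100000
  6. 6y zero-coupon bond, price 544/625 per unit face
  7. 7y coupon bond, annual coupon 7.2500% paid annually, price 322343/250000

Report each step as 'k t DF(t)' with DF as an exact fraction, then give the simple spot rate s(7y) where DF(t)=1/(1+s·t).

step 1 [1y] bond c/1=23/400: DF=(16074/15625 − 23/400·(0))/(1+23/400) = 608/625 ≈ 0.972800
step 2 [2y] zero: DF = P = 383/400 ≈ 0.957500
step 3 [3y] swap r/1=705/28598: DF=(1 − 705/28598·(0.972800+0.957500))/(1+705/28598) = 1859/2000 ≈ 0.929500
step 4 [4y] zero: DF = P = 9229/10000 ≈ 0.922900
step 5 [5y] bond c/1=1/50: DF=(100161/100000 − 1/50·(0.972800+0.957500+0.929500+0.922900))/(1+1/50) = 4539/5000 ≈ 0.907800
step 6 [6y] zero: DF = P = 544/625 ≈ 0.870400
step 7 [7y] bond c/1=29/400: DF=(322343/250000 − 29/400·(0.972800+0.957500+0.929500+0.922900+0.907800+0.870400))/(1+29/400) = 8263/10000 ≈ 0.826300

1 1 608/625
2 2 383/400
3 3 1859/2000
4 4 9229/10000
5 5 4539/5000
6 6 544/625
7 7 8263/10000
s(7y) = (1/(8263/10000) − 1)/(7) = 1737/57841 ≈ 3.0031%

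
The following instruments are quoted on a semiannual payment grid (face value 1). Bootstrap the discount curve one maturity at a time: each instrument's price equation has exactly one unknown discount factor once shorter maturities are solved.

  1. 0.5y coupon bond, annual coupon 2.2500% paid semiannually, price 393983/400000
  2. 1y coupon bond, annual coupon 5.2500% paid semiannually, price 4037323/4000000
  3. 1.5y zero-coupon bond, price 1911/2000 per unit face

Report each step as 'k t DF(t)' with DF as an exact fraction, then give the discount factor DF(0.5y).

1 1/2 487/500
2 1 4793/5000
3 3/2 1911/2000
DF(0.5y) = 487/500 ≈ 0.974000

step 1 [0.5y] bond c/2=9/800: DF=(393983/400000 − 9/800·(0))/(1+9/800) = 487/500 ≈ 0.974000
step 2 [1y] bond c/2=21/800: DF=(4037323/4000000 − 21/800·(0.974000))/(1+21/800) = 4793/5000 ≈ 0.958600
step 3 [1.5y] zero: DF = P = 1911/2000 ≈ 0.955500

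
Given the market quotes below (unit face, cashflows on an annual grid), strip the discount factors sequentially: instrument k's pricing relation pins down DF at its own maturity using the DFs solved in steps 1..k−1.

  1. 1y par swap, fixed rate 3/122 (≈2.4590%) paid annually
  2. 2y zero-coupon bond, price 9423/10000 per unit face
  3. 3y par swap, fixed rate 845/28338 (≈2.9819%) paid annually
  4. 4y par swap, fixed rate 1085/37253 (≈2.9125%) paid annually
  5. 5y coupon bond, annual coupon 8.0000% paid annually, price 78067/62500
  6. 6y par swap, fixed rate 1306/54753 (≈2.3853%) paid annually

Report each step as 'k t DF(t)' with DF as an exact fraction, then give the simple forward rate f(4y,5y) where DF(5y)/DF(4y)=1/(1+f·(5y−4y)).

1 1 122/125
2 2 9423/10000
3 3 1831/2000
4 4 1783/2000
5 5 4403/5000
6 6 4347/5000
f(4y,5y) = ((1783/2000)/(4403/5000) − 1)/(1) = 109/8806 ≈ 1.2378%

step 1 [1y] swap r/1=3/122: DF=(1 − 3/122·(0))/(1+3/122) = 122/125 ≈ 0.976000
step 2 [2y] zero: DF = P = 9423/10000 ≈ 0.942300
step 3 [3y] swap r/1=845/28338: DF=(1 − 845/28338·(0.976000+0.942300))/(1+845/28338) = 1831/2000 ≈ 0.915500
step 4 [4y] swap r/1=1085/37253: DF=(1 − 1085/37253·(0.976000+0.942300+0.915500))/(1+1085/37253) = 1783/2000 ≈ 0.891500
step 5 [5y] bond c/1=2/25: DF=(78067/62500 − 2/25·(0.976000+0.942300+0.915500+0.891500))/(1+2/25) = 4403/5000 ≈ 0.880600
step 6 [6y] swap r/1=1306/54753: DF=(1 − 1306/54753·(0.976000+0.942300+0.915500+0.891500+0.880600))/(1+1306/54753) = 4347/5000 ≈ 0.869400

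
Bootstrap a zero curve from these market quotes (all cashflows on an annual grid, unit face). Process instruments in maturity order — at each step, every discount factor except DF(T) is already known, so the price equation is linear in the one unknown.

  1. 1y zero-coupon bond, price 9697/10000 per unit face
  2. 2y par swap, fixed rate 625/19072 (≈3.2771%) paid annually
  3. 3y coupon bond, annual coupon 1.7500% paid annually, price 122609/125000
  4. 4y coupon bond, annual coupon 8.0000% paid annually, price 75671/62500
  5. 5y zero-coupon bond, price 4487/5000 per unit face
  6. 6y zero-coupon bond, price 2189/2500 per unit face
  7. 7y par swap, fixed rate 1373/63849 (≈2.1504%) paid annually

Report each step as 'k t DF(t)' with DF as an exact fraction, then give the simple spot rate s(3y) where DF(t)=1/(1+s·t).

step 1 [1y] zero: DF = P = 9697/10000 ≈ 0.969700
step 2 [2y] swap r/1=625/19072: DF=(1 − 625/19072·(0.969700))/(1+625/19072) = 15/16 ≈ 0.937500
step 3 [3y] bond c/1=7/400: DF=(122609/125000 − 7/400·(0.969700+0.937500))/(1+7/400) = 582/625 ≈ 0.931200
step 4 [4y] bond c/1=2/25: DF=(75671/62500 − 2/25·(0.969700+0.937500+0.931200))/(1+2/25) = 2277/2500 ≈ 0.910800
step 5 [5y] zero: DF = P = 4487/5000 ≈ 0.897400
step 6 [6y] zero: DF = P = 2189/2500 ≈ 0.875600
step 7 [7y] swap r/1=1373/63849: DF=(1 − 1373/63849·(0.969700+0.937500+0.931200+0.910800+0.897400+0.875600))/(1+1373/63849) = 8627/10000 ≈ 0.862700

1 1 9697/10000
2 2 15/16
3 3 582/625
4 4 2277/2500
5 5 4487/5000
6 6 2189/2500
7 7 8627/10000
s(3y) = (1/(582/625) − 1)/(3) = 43/1746 ≈ 2.4628%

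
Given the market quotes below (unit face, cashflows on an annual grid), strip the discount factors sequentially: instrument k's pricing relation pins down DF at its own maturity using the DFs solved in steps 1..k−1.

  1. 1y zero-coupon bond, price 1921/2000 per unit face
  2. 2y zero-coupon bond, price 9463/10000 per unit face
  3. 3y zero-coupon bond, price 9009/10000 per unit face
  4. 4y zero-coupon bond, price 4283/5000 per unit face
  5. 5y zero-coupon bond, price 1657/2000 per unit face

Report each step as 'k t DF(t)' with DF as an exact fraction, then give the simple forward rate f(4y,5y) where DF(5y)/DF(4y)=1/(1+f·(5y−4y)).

1 1 1921/2000
2 2 9463/10000
3 3 9009/10000
4 4 4283/5000
5 5 1657/2000
f(4y,5y) = ((4283/5000)/(1657/2000) − 1)/(1) = 281/8285 ≈ 3.3917%

step 1 [1y] zero: DF = P = 1921/2000 ≈ 0.960500
step 2 [2y] zero: DF = P = 9463/10000 ≈ 0.946300
step 3 [3y] zero: DF = P = 9009/10000 ≈ 0.900900
step 4 [4y] zero: DF = P = 4283/5000 ≈ 0.856600
step 5 [5y] zero: DF = P = 1657/2000 ≈ 0.828500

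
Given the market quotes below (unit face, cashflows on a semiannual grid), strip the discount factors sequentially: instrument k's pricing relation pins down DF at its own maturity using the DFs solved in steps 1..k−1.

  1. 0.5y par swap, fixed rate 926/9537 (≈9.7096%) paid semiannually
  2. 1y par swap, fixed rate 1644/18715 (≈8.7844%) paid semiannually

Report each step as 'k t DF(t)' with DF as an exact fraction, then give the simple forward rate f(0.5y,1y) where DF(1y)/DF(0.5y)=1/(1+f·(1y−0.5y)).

1 1/2 9537/10000
2 1 4589/5000
f(0.5y,1y) = ((9537/10000)/(4589/5000) − 1)/(1/2) = 359/4589 ≈ 7.8231%

step 1 [0.5y] swap r/2=463/9537: DF=(1 − 463/9537·(0))/(1+463/9537) = 9537/10000 ≈ 0.953700
step 2 [1y] swap r/2=822/18715: DF=(1 − 822/18715·(0.953700))/(1+822/18715) = 4589/5000 ≈ 0.917800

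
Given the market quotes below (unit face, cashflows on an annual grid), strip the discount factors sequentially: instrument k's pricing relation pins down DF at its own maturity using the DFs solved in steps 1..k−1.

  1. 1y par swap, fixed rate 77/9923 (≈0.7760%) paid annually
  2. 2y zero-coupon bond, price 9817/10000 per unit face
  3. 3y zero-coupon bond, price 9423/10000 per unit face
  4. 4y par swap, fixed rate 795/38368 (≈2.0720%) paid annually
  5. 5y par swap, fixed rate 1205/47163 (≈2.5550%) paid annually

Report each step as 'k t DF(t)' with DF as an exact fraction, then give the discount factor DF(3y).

step 1 [1y] swap r/1=77/9923: DF=(1 − 77/9923·(0))/(1+77/9923) = 9923/10000 ≈ 0.992300
step 2 [2y] zero: DF = P = 9817/10000 ≈ 0.981700
step 3 [3y] zero: DF = P = 9423/10000 ≈ 0.942300
step 4 [4y] swap r/1=795/38368: DF=(1 − 795/38368·(0.992300+0.981700+0.942300))/(1+795/38368) = 1841/2000 ≈ 0.920500
step 5 [5y] swap r/1=1205/47163: DF=(1 − 1205/47163·(0.992300+0.981700+0.942300+0.920500))/(1+1205/47163) = 1759/2000 ≈ 0.879500

1 1 9923/10000
2 2 9817/10000
3 3 9423/10000
4 4 1841/2000
5 5 1759/2000
DF(3y) = 9423/10000 ≈ 0.942300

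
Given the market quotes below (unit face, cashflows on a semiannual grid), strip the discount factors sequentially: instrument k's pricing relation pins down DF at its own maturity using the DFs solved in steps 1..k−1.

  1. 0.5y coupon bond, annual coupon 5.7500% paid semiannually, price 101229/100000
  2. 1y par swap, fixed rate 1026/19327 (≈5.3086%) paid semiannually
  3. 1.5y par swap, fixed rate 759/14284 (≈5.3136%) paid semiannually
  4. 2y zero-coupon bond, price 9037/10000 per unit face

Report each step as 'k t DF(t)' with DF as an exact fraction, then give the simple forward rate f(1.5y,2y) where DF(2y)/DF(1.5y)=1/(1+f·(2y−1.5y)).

1 1/2 123/125
2 1 9487/10000
3 3/2 9241/10000
4 2 9037/10000
f(1.5y,2y) = ((9241/10000)/(9037/10000) − 1)/(1/2) = 408/9037 ≈ 4.5148%

step 1 [0.5y] bond c/2=23/800: DF=(101229/100000 − 23/800·(0))/(1+23/800) = 123/125 ≈ 0.984000
step 2 [1y] swap r/2=513/19327: DF=(1 − 513/19327·(0.984000))/(1+513/19327) = 9487/10000 ≈ 0.948700
step 3 [1.5y] swap r/2=759/28568: DF=(1 − 759/28568·(0.984000+0.948700))/(1+759/28568) = 9241/10000 ≈ 0.924100
step 4 [2y] zero: DF = P = 9037/10000 ≈ 0.903700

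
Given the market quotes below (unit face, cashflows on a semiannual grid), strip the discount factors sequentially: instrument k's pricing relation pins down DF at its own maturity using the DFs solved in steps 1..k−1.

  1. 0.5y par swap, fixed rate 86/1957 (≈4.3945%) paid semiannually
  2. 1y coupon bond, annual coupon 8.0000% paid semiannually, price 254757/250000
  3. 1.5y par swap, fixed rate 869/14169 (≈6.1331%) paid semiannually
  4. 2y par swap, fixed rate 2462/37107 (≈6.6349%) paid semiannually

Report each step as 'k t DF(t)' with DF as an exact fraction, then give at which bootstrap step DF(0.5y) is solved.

step 1 [0.5y] swap r/2=43/1957: DF=(1 − 43/1957·(0))/(1+43/1957) = 1957/2000 ≈ 0.978500
step 2 [1y] bond c/2=1/25: DF=(254757/250000 − 1/25·(0.978500))/(1+1/25) = 4711/5000 ≈ 0.942200
step 3 [1.5y] swap r/2=869/28338: DF=(1 − 869/28338·(0.978500+0.942200))/(1+869/28338) = 9131/10000 ≈ 0.913100
step 4 [2y] swap r/2=1231/37107: DF=(1 − 1231/37107·(0.978500+0.942200+0.913100))/(1+1231/37107) = 8769/10000 ≈ 0.876900

1 1/2 1957/2000
2 1 4711/5000
3 3/2 9131/10000
4 2 8769/10000
DF(0.5y) is solved at step 1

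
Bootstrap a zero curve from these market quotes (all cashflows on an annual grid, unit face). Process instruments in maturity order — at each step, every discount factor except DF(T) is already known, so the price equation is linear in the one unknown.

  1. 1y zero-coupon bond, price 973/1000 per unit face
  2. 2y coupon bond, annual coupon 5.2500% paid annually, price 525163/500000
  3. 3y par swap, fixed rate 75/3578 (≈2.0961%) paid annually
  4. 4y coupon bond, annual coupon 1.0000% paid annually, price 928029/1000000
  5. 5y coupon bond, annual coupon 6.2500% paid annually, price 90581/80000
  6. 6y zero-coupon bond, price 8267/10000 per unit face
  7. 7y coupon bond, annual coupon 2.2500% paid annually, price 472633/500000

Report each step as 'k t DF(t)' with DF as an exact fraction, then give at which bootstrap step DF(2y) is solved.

1 1 973/1000
2 2 4747/5000
3 3 47/50
4 4 1781/2000
5 5 8449/10000
6 6 8267/10000
7 7 8051/10000
DF(2y) is solved at step 2

step 1 [1y] zero: DF = P = 973/1000 ≈ 0.973000
step 2 [2y] bond c/1=21/400: DF=(525163/500000 − 21/400·(0.973000))/(1+21/400) = 4747/5000 ≈ 0.949400
step 3 [3y] swap r/1=75/3578: DF=(1 − 75/3578·(0.973000+0.949400))/(1+75/3578) = 47/50 ≈ 0.940000
step 4 [4y] bond c/1=1/100: DF=(928029/1000000 − 1/100·(0.973000+0.949400+0.940000))/(1+1/100) = 1781/2000 ≈ 0.890500
step 5 [5y] bond c/1=1/16: DF=(90581/80000 − 1/16·(0.973000+0.949400+0.940000+0.890500))/(1+1/16) = 8449/10000 ≈ 0.844900
step 6 [6y] zero: DF = P = 8267/10000 ≈ 0.826700
step 7 [7y] bond c/1=9/400: DF=(472633/500000 − 9/400·(0.973000+0.949400+0.940000+0.890500+0.844900+0.826700))/(1+9/400) = 8051/10000 ≈ 0.805100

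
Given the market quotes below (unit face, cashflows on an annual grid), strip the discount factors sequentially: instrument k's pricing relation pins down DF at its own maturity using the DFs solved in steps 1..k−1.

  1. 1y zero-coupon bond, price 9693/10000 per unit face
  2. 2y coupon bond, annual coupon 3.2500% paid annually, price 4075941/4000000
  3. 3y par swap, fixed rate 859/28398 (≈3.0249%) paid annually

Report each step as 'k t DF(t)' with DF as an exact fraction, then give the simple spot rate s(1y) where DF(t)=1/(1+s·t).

1 1 9693/10000
2 2 2391/2500
3 3 9141/10000
s(1y) = (1/(9693/10000) − 1)/(1) = 307/9693 ≈ 3.1672%

step 1 [1y] zero: DF = P = 9693/10000 ≈ 0.969300
step 2 [2y] bond c/1=13/400: DF=(4075941/4000000 − 13/400·(0.969300))/(1+13/400) = 2391/2500 ≈ 0.956400
step 3 [3y] swap r/1=859/28398: DF=(1 − 859/28398·(0.969300+0.956400))/(1+859/28398) = 9141/10000 ≈ 0.914100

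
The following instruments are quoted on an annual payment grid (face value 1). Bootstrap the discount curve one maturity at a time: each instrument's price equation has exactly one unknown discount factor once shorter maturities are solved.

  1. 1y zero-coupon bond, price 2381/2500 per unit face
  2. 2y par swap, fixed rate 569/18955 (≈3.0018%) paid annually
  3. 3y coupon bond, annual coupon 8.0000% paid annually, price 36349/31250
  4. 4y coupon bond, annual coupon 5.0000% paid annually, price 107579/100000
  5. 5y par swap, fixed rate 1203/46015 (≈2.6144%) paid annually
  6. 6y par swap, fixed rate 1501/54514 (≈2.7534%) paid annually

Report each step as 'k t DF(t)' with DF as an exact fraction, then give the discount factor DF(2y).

step 1 [1y] zero: DF = P = 2381/2500 ≈ 0.952400
step 2 [2y] swap r/1=569/18955: DF=(1 − 569/18955·(0.952400))/(1+569/18955) = 9431/10000 ≈ 0.943100
step 3 [3y] bond c/1=2/25: DF=(36349/31250 − 2/25·(0.952400+0.943100))/(1+2/25) = 4683/5000 ≈ 0.936600
step 4 [4y] bond c/1=1/20: DF=(107579/100000 − 1/20·(0.952400+0.943100+0.936600))/(1+1/20) = 8897/10000 ≈ 0.889700
step 5 [5y] swap r/1=1203/46015: DF=(1 − 1203/46015·(0.952400+0.943100+0.936600+0.889700))/(1+1203/46015) = 8797/10000 ≈ 0.879700
step 6 [6y] swap r/1=1501/54514: DF=(1 − 1501/54514·(0.952400+0.943100+0.936600+0.889700+0.879700))/(1+1501/54514) = 8499/10000 ≈ 0.849900

1 1 2381/2500
2 2 9431/10000
3 3 4683/5000
4 4 8897/10000
5 5 8797/10000
6 6 8499/10000
DF(2y) = 9431/10000 ≈ 0.943100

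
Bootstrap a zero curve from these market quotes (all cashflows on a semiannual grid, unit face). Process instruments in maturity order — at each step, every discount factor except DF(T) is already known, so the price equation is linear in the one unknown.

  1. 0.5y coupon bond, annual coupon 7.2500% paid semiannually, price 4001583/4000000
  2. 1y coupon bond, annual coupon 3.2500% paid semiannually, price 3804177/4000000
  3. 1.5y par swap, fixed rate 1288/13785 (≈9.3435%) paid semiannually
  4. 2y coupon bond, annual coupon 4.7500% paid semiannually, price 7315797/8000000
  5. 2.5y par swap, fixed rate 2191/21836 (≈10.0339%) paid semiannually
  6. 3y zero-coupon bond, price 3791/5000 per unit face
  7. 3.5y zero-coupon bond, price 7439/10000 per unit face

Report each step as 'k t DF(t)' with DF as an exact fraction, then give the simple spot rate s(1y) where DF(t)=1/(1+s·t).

step 1 [0.5y] bond c/2=29/800: DF=(4001583/4000000 − 29/800·(0))/(1+29/800) = 4827/5000 ≈ 0.965400
step 2 [1y] bond c/2=13/800: DF=(3804177/4000000 − 13/800·(0.965400))/(1+13/800) = 2301/2500 ≈ 0.920400
step 3 [1.5y] swap r/2=644/13785: DF=(1 − 644/13785·(0.965400+0.920400))/(1+644/13785) = 1089/1250 ≈ 0.871200
step 4 [2y] bond c/2=19/800: DF=(7315797/8000000 − 19/800·(0.965400+0.920400+0.871200))/(1+19/800) = 8293/10000 ≈ 0.829300
step 5 [2.5y] swap r/2=2191/43672: DF=(1 − 2191/43672·(0.965400+0.920400+0.871200+0.829300))/(1+2191/43672) = 7809/10000 ≈ 0.780900
step 6 [3y] zero: DF = P = 3791/5000 ≈ 0.758200
step 7 [3.5y] zero: DF = P = 7439/10000 ≈ 0.743900

1 1/2 4827/5000
2 1 2301/2500
3 3/2 1089/1250
4 2 8293/10000
5 5/2 7809/10000
6 3 3791/5000
7 7/2 7439/10000
s(1y) = (1/(2301/2500) − 1)/(1) = 199/2301 ≈ 8.6484%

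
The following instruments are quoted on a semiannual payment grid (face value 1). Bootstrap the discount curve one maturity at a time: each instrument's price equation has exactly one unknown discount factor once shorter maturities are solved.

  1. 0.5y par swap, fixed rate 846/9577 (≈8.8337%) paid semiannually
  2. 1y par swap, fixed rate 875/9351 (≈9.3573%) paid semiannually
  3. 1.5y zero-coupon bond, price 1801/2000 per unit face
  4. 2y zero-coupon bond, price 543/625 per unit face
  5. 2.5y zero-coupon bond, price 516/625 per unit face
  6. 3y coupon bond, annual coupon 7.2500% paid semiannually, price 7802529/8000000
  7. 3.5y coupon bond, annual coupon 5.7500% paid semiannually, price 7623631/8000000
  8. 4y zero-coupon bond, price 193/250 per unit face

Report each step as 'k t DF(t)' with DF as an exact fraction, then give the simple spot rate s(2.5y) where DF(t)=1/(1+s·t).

1 1/2 9577/10000
2 1 73/80
3 3/2 1801/2000
4 2 543/625
5 5/2 516/625
6 3 157/200
7 7/2 1949/2500
8 4 193/250
s(2.5y) = (1/(516/625) − 1)/(5/2) = 109/1290 ≈ 8.4496%

step 1 [0.5y] swap r/2=423/9577: DF=(1 − 423/9577·(0))/(1+423/9577) = 9577/10000 ≈ 0.957700
step 2 [1y] swap r/2=875/18702: DF=(1 − 875/18702·(0.957700))/(1+875/18702) = 73/80 ≈ 0.912500
step 3 [1.5y] zero: DF = P = 1801/2000 ≈ 0.900500
step 4 [2y] zero: DF = P = 543/625 ≈ 0.868800
step 5 [2.5y] zero: DF = P = 516/625 ≈ 0.825600
step 6 [3y] bond c/2=29/800: DF=(7802529/8000000 − 29/800·(0.957700+0.912500+0.900500+0.868800+0.825600))/(1+29/800) = 157/200 ≈ 0.785000
step 7 [3.5y] bond c/2=23/800: DF=(7623631/8000000 − 23/800·(0.957700+0.912500+0.900500+0.868800+0.825600+0.785000))/(1+23/800) = 1949/2500 ≈ 0.779600
step 8 [4y] zero: DF = P = 193/250 ≈ 0.772000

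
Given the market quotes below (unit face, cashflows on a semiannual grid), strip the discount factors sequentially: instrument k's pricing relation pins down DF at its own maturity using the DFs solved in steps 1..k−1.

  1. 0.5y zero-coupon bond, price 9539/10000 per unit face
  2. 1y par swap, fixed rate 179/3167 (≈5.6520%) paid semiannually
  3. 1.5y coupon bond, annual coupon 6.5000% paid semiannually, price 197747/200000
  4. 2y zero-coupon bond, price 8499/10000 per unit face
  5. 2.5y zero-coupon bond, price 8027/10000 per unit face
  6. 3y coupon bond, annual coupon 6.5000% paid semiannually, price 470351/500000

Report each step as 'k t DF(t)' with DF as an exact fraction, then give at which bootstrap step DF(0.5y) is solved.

step 1 [0.5y] zero: DF = P = 9539/10000 ≈ 0.953900
step 2 [1y] swap r/2=179/6334: DF=(1 − 179/6334·(0.953900))/(1+179/6334) = 9463/10000 ≈ 0.946300
step 3 [1.5y] bond c/2=13/400: DF=(197747/200000 − 13/400·(0.953900+0.946300))/(1+13/400) = 4489/5000 ≈ 0.897800
step 4 [2y] zero: DF = P = 8499/10000 ≈ 0.849900
step 5 [2.5y] zero: DF = P = 8027/10000 ≈ 0.802700
step 6 [3y] bond c/2=13/400: DF=(470351/500000 − 13/400·(0.953900+0.946300+0.897800+0.849900+0.802700))/(1+13/400) = 771/1000 ≈ 0.771000

1 1/2 9539/10000
2 1 9463/10000
3 3/2 4489/5000
4 2 8499/10000
5 5/2 8027/10000
6 3 771/1000
DF(0.5y) is solved at step 1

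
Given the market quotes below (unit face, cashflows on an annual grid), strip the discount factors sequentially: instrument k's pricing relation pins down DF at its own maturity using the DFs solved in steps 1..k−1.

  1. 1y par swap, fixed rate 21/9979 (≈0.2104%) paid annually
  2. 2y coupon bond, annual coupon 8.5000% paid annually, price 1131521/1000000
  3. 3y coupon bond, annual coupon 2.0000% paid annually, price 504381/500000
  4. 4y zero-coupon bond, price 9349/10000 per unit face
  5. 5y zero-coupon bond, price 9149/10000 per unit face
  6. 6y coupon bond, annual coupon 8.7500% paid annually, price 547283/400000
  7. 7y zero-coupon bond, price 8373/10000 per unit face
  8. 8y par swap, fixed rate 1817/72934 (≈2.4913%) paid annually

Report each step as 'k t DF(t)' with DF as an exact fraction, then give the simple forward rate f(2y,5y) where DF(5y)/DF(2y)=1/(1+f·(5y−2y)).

step 1 [1y] swap r/1=21/9979: DF=(1 − 21/9979·(0))/(1+21/9979) = 9979/10000 ≈ 0.997900
step 2 [2y] bond c/1=17/200: DF=(1131521/1000000 − 17/200·(0.997900))/(1+17/200) = 9647/10000 ≈ 0.964700
step 3 [3y] bond c/1=1/50: DF=(504381/500000 − 1/50·(0.997900+0.964700))/(1+1/50) = 1901/2000 ≈ 0.950500
step 4 [4y] zero: DF = P = 9349/10000 ≈ 0.934900
step 5 [5y] zero: DF = P = 9149/10000 ≈ 0.914900
step 6 [6y] bond c/1=7/80: DF=(547283/400000 − 7/80·(0.997900+0.964700+0.950500+0.934900+0.914900))/(1+7/80) = 8749/10000 ≈ 0.874900
step 7 [7y] zero: DF = P = 8373/10000 ≈ 0.837300
step 8 [8y] swap r/1=1817/72934: DF=(1 − 1817/72934·(0.997900+0.964700+0.950500+0.934900+0.914900+0.874900+0.837300))/(1+1817/72934) = 8183/10000 ≈ 0.818300

1 1 9979/10000
2 2 9647/10000
3 3 1901/2000
4 4 9349/10000
5 5 9149/10000
6 6 8749/10000
7 7 8373/10000
8 8 8183/10000
f(2y,5y) = ((9647/10000)/(9149/10000) − 1)/(3) = 166/9149 ≈ 1.8144%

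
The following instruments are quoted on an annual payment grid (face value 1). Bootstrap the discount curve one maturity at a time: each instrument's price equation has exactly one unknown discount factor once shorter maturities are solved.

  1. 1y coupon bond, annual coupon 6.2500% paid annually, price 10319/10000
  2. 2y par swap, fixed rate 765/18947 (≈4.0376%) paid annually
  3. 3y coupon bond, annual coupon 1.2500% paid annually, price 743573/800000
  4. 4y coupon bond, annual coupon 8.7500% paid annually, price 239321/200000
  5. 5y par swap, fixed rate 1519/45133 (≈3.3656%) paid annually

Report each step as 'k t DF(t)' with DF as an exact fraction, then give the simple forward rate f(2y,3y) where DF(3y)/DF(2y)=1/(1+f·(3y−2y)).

1 1 607/625
2 2 1847/2000
3 3 4473/5000
4 4 8759/10000
5 5 8481/10000
f(2y,3y) = ((1847/2000)/(4473/5000) − 1)/(1) = 289/8946 ≈ 3.2305%

step 1 [1y] bond c/1=1/16: DF=(10319/10000 − 1/16·(0))/(1+1/16) = 607/625 ≈ 0.971200
step 2 [2y] swap r/1=765/18947: DF=(1 − 765/18947·(0.971200))/(1+765/18947) = 1847/2000 ≈ 0.923500
step 3 [3y] bond c/1=1/80: DF=(743573/800000 − 1/80·(0.971200+0.923500))/(1+1/80) = 4473/5000 ≈ 0.894600
step 4 [4y] bond c/1=7/80: DF=(239321/200000 − 7/80·(0.971200+0.923500+0.894600))/(1+7/80) = 8759/10000 ≈ 0.875900
step 5 [5y] swap r/1=1519/45133: DF=(1 − 1519/45133·(0.971200+0.923500+0.894600+0.875900))/(1+1519/45133) = 8481/10000 ≈ 0.848100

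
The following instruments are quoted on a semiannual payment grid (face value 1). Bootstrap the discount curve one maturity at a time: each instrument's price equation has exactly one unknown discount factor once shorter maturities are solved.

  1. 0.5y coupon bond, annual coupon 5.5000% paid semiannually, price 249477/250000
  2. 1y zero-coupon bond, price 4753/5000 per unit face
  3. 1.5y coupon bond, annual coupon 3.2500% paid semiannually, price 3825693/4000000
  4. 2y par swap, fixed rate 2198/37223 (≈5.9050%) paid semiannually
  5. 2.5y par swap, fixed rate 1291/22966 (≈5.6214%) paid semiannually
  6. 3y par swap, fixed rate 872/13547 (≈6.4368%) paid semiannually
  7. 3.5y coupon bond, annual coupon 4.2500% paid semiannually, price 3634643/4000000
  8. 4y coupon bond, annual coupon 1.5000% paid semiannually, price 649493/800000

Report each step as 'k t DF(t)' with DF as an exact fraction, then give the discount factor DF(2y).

1 1/2 607/625
2 1 4753/5000
3 3/2 569/625
4 2 8901/10000
5 5/2 8709/10000
6 3 516/625
7 7/2 777/1000
8 4 7597/10000
DF(2y) = 8901/10000 ≈ 0.890100

step 1 [0.5y] bond c/2=11/400: DF=(249477/250000 − 11/400·(0))/(1+11/400) = 607/625 ≈ 0.971200
step 2 [1y] zero: DF = P = 4753/5000 ≈ 0.950600
step 3 [1.5y] bond c/2=13/800: DF=(3825693/4000000 − 13/800·(0.971200+0.950600))/(1+13/800) = 569/625 ≈ 0.910400
step 4 [2y] swap r/2=1099/37223: DF=(1 − 1099/37223·(0.971200+0.950600+0.910400))/(1+1099/37223) = 8901/10000 ≈ 0.890100
step 5 [2.5y] swap r/2=1291/45932: DF=(1 − 1291/45932·(0.971200+0.950600+0.910400+0.890100))/(1+1291/45932) = 8709/10000 ≈ 0.870900
step 6 [3y] swap r/2=436/13547: DF=(1 − 436/13547·(0.971200+0.950600+0.910400+0.890100+0.870900))/(1+436/13547) = 516/625 ≈ 0.825600
step 7 [3.5y] bond c/2=17/800: DF=(3634643/4000000 − 17/800·(0.971200+0.950600+0.910400+0.890100+0.870900+0.825600))/(1+17/800) = 777/1000 ≈ 0.777000
step 8 [4y] bond c/2=3/400: DF=(649493/800000 − 3/400·(0.971200+0.950600+0.910400+0.890100+0.870900+0.825600+0.777000))/(1+3/400) = 7597/10000 ≈ 0.759700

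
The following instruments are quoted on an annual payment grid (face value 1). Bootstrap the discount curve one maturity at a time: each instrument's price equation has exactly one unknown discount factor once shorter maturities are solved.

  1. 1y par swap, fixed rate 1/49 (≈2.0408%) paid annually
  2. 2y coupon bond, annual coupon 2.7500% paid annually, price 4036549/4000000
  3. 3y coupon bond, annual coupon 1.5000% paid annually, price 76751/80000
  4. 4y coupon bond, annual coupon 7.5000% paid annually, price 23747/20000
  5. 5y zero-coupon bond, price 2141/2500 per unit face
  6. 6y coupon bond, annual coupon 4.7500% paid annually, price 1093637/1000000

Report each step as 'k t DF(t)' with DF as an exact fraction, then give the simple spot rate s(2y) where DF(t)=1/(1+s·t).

1 1 49/50
2 2 9559/10000
3 3 4583/5000
4 4 1811/2000
5 5 2141/2500
6 6 2087/2500
s(2y) = (1/(9559/10000) − 1)/(2) = 441/19118 ≈ 2.3067%

step 1 [1y] swap r/1=1/49: DF=(1 − 1/49·(0))/(1+1/49) = 49/50 ≈ 0.980000
step 2 [2y] bond c/1=11/400: DF=(4036549/4000000 − 11/400·(0.980000))/(1+11/400) = 9559/10000 ≈ 0.955900
step 3 [3y] bond c/1=3/200: DF=(76751/80000 − 3/200·(0.980000+0.955900))/(1+3/200) = 4583/5000 ≈ 0.916600
step 4 [4y] bond c/1=3/40: DF=(23747/20000 − 3/40·(0.980000+0.955900+0.916600))/(1+3/40) = 1811/2000 ≈ 0.905500
step 5 [5y] zero: DF = P = 2141/2500 ≈ 0.856400
step 6 [6y] bond c/1=19/400: DF=(1093637/1000000 − 19/400·(0.980000+0.955900+0.916600+0.905500+0.856400))/(1+19/400) = 2087/2500 ≈ 0.834800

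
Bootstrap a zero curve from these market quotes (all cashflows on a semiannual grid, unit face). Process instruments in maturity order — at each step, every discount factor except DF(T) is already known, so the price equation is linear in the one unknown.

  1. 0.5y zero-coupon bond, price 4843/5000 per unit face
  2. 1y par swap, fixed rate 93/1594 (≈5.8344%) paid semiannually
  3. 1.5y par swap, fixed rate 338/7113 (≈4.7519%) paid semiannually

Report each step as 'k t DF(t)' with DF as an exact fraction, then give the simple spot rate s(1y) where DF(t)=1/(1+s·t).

1 1/2 4843/5000
2 1 4721/5000
3 3/2 2331/2500
s(1y) = (1/(4721/5000) − 1)/(1) = 279/4721 ≈ 5.9098%

step 1 [0.5y] zero: DF = P = 4843/5000 ≈ 0.968600
step 2 [1y] swap r/2=93/3188: DF=(1 − 93/3188·(0.968600))/(1+93/3188) = 4721/5000 ≈ 0.944200
step 3 [1.5y] swap r/2=169/7113: DF=(1 − 169/7113·(0.968600+0.944200))/(1+169/7113) = 2331/2500 ≈ 0.932400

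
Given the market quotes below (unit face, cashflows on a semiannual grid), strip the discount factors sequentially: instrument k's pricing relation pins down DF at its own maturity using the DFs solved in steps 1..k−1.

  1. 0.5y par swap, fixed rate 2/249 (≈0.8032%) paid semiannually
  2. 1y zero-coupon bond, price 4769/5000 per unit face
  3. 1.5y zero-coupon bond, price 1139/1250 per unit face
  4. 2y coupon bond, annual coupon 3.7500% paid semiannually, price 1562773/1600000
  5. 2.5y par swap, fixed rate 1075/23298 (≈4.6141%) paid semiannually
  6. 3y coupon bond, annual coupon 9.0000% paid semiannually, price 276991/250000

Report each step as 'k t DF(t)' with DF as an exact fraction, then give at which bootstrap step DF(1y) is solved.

1 1/2 249/250
2 1 4769/5000
3 3/2 1139/1250
4 2 9061/10000
5 5/2 357/400
6 3 2149/2500
DF(1y) is solved at step 2

step 1 [0.5y] swap r/2=1/249: DF=(1 − 1/249·(0))/(1+1/249) = 249/250 ≈ 0.996000
step 2 [1y] zero: DF = P = 4769/5000 ≈ 0.953800
step 3 [1.5y] zero: DF = P = 1139/1250 ≈ 0.911200
step 4 [2y] bond c/2=3/160: DF=(1562773/1600000 − 3/160·(0.996000+0.953800+0.911200))/(1+3/160) = 9061/10000 ≈ 0.906100
step 5 [2.5y] swap r/2=1075/46596: DF=(1 − 1075/46596·(0.996000+0.953800+0.911200+0.906100))/(1+1075/46596) = 357/400 ≈ 0.892500
step 6 [3y] bond c/2=9/200: DF=(276991/250000 − 9/200·(0.996000+0.953800+0.911200+0.906100+0.892500))/(1+9/200) = 2149/2500 ≈ 0.859600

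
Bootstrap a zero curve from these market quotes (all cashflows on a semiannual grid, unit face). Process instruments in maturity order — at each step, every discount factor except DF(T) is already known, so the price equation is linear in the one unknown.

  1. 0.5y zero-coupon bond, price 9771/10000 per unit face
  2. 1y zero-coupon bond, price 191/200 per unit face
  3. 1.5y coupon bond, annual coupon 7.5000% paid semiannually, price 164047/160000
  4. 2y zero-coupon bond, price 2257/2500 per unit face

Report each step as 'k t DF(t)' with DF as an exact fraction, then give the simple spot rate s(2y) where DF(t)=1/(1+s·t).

step 1 [0.5y] zero: DF = P = 9771/10000 ≈ 0.977100
step 2 [1y] zero: DF = P = 191/200 ≈ 0.955000
step 3 [1.5y] bond c/2=3/80: DF=(164047/160000 − 3/80·(0.977100+0.955000))/(1+3/80) = 574/625 ≈ 0.918400
step 4 [2y] zero: DF = P = 2257/2500 ≈ 0.902800

1 1/2 9771/10000
2 1 191/200
3 3/2 574/625
4 2 2257/2500
s(2y) = (1/(2257/2500) − 1)/(2) = 243/4514 ≈ 5.3833%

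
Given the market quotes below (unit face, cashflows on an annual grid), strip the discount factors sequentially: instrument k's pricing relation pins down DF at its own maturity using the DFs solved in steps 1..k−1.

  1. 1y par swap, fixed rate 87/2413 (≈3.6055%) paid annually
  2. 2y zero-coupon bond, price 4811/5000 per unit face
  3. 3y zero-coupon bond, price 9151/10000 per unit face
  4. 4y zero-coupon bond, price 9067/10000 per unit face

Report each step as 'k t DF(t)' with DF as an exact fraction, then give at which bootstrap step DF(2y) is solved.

step 1 [1y] swap r/1=87/2413: DF=(1 − 87/2413·(0))/(1+87/2413) = 2413/2500 ≈ 0.965200
step 2 [2y] zero: DF = P = 4811/5000 ≈ 0.962200
step 3 [3y] zero: DF = P = 9151/10000 ≈ 0.915100
step 4 [4y] zero: DF = P = 9067/10000 ≈ 0.906700

1 1 2413/2500
2 2 4811/5000
3 3 9151/10000
4 4 9067/10000
DF(2y) is solved at step 2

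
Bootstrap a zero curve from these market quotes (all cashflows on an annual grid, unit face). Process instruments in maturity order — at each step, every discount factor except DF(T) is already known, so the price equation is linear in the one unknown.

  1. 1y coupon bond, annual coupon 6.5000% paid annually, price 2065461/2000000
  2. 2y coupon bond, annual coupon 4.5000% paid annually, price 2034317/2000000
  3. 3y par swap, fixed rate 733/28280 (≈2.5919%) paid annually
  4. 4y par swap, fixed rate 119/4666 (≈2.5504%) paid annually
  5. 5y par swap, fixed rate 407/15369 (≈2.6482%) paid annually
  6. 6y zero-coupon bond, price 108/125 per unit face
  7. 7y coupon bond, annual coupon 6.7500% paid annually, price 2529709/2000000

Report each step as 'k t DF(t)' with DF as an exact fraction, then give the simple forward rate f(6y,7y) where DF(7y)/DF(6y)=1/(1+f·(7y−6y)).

step 1 [1y] bond c/1=13/200: DF=(2065461/2000000 − 13/200·(0))/(1+13/200) = 9697/10000 ≈ 0.969700
step 2 [2y] bond c/1=9/200: DF=(2034317/2000000 − 9/200·(0.969700))/(1+9/200) = 2329/2500 ≈ 0.931600
step 3 [3y] swap r/1=733/28280: DF=(1 − 733/28280·(0.969700+0.931600))/(1+733/28280) = 9267/10000 ≈ 0.926700
step 4 [4y] swap r/1=119/4666: DF=(1 − 119/4666·(0.969700+0.931600+0.926700))/(1+119/4666) = 1131/1250 ≈ 0.904800
step 5 [5y] swap r/1=407/15369: DF=(1 − 407/15369·(0.969700+0.931600+0.926700+0.904800))/(1+407/15369) = 8779/10000 ≈ 0.877900
step 6 [6y] zero: DF = P = 108/125 ≈ 0.864000
step 7 [7y] bond c/1=27/400: DF=(2529709/2000000 − 27/400·(0.969700+0.931600+0.926700+0.904800+0.877900+0.864000))/(1+27/400) = 8387/10000 ≈ 0.838700

1 1 9697/10000
2 2 2329/2500
3 3 9267/10000
4 4 1131/1250
5 5 8779/10000
6 6 108/125
7 7 8387/10000
f(6y,7y) = ((108/125)/(8387/10000) − 1)/(1) = 253/8387 ≈ 3.0166%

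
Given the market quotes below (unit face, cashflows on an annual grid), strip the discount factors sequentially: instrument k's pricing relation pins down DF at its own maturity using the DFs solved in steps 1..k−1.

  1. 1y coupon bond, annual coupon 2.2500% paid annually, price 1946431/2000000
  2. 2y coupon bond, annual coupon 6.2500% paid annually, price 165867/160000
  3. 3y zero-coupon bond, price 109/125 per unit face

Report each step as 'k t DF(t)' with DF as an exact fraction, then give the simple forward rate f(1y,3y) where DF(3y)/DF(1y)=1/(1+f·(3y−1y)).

1 1 4759/5000
2 2 9197/10000
3 3 109/125
f(1y,3y) = ((4759/5000)/(109/125) − 1)/(2) = 399/8720 ≈ 4.5757%

step 1 [1y] bond c/1=9/400: DF=(1946431/2000000 − 9/400·(0))/(1+9/400) = 4759/5000 ≈ 0.951800
step 2 [2y] bond c/1=1/16: DF=(165867/160000 − 1/16·(0.951800))/(1+1/16) = 9197/10000 ≈ 0.919700
step 3 [3y] zero: DF = P = 109/125 ≈ 0.872000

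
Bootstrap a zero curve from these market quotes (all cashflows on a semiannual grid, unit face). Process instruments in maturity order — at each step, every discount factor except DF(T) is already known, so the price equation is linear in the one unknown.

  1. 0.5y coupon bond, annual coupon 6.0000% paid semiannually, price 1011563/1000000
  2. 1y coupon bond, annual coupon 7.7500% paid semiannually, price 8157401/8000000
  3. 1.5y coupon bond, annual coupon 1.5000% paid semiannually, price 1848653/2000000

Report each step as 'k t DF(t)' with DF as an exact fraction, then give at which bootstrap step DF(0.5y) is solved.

1 1/2 9821/10000
2 1 189/200
3 3/2 9031/10000
DF(0.5y) is solved at step 1

step 1 [0.5y] bond c/2=3/100: DF=(1011563/1000000 − 3/100·(0))/(1+3/100) = 9821/10000 ≈ 0.982100
step 2 [1y] bond c/2=31/800: DF=(8157401/8000000 − 31/800·(0.982100))/(1+31/800) = 189/200 ≈ 0.945000
step 3 [1.5y] bond c/2=3/400: DF=(1848653/2000000 − 3/400·(0.982100+0.945000))/(1+3/400) = 9031/10000 ≈ 0.903100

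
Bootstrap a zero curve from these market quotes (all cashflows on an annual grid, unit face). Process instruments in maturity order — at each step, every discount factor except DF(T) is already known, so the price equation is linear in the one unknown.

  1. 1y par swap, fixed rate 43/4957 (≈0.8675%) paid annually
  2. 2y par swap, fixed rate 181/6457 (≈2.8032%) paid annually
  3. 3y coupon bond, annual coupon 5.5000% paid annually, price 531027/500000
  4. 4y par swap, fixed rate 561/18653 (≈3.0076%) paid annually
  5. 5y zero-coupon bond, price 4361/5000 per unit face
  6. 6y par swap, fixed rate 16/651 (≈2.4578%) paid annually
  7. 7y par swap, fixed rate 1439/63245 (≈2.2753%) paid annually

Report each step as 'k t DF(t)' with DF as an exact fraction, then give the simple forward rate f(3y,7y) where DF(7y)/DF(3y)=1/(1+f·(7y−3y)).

step 1 [1y] swap r/1=43/4957: DF=(1 − 43/4957·(0))/(1+43/4957) = 4957/5000 ≈ 0.991400
step 2 [2y] swap r/1=181/6457: DF=(1 − 181/6457·(0.991400))/(1+181/6457) = 9457/10000 ≈ 0.945700
step 3 [3y] bond c/1=11/200: DF=(531027/500000 − 11/200·(0.991400+0.945700))/(1+11/200) = 9057/10000 ≈ 0.905700
step 4 [4y] swap r/1=561/18653: DF=(1 − 561/18653·(0.991400+0.945700+0.905700))/(1+561/18653) = 4439/5000 ≈ 0.887800
step 5 [5y] zero: DF = P = 4361/5000 ≈ 0.872200
step 6 [6y] swap r/1=16/651: DF=(1 − 16/651·(0.991400+0.945700+0.905700+0.887800+0.872200))/(1+16/651) = 541/625 ≈ 0.865600
step 7 [7y] swap r/1=1439/63245: DF=(1 − 1439/63245·(0.991400+0.945700+0.905700+0.887800+0.872200+0.865600))/(1+1439/63245) = 8561/10000 ≈ 0.856100

1 1 4957/5000
2 2 9457/10000
3 3 9057/10000
4 4 4439/5000
5 5 4361/5000
6 6 541/625
7 7 8561/10000
f(3y,7y) = ((9057/10000)/(8561/10000) − 1)/(4) = 124/8561 ≈ 1.4484%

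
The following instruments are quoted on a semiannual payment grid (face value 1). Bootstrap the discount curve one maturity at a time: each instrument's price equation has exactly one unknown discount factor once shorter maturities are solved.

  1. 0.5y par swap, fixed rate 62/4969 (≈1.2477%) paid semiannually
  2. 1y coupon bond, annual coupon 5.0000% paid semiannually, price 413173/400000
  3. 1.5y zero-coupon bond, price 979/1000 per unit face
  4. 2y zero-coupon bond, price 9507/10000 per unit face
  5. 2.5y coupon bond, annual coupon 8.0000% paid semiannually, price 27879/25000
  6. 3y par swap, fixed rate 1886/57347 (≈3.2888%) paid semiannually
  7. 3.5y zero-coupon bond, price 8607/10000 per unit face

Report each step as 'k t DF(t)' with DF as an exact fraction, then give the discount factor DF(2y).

step 1 [0.5y] swap r/2=31/4969: DF=(1 − 31/4969·(0))/(1+31/4969) = 4969/5000 ≈ 0.993800
step 2 [1y] bond c/2=1/40: DF=(413173/400000 − 1/40·(0.993800))/(1+1/40) = 1967/2000 ≈ 0.983500
step 3 [1.5y] zero: DF = P = 979/1000 ≈ 0.979000
step 4 [2y] zero: DF = P = 9507/10000 ≈ 0.950700
step 5 [2.5y] bond c/2=1/25: DF=(27879/25000 − 1/25·(0.993800+0.983500+0.979000+0.950700))/(1+1/25) = 461/500 ≈ 0.922000
step 6 [3y] swap r/2=943/57347: DF=(1 − 943/57347·(0.993800+0.983500+0.979000+0.950700+0.922000))/(1+943/57347) = 9057/10000 ≈ 0.905700
step 7 [3.5y] zero: DF = P = 8607/10000 ≈ 0.860700

1 1/2 4969/5000
2 1 1967/2000
3 3/2 979/1000
4 2 9507/10000
5 5/2 461/500
6 3 9057/10000
7 7/2 8607/10000
DF(2y) = 9507/10000 ≈ 0.950700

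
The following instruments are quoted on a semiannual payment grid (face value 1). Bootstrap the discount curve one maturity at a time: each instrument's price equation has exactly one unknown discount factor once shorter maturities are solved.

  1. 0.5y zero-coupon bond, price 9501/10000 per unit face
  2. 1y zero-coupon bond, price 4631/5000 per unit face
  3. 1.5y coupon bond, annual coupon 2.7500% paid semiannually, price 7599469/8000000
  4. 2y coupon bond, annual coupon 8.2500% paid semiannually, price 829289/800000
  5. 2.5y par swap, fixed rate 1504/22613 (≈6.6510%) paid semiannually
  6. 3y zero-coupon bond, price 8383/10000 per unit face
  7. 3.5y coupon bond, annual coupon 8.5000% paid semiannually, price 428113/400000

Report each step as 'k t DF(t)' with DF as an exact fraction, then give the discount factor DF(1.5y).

1 1/2 9501/10000
2 1 4631/5000
3 3/2 2279/2500
4 2 8851/10000
5 5/2 531/625
6 3 8383/10000
7 7/2 8081/10000
DF(1.5y) = 2279/2500 ≈ 0.911600

step 1 [0.5y] zero: DF = P = 9501/10000 ≈ 0.950100
step 2 [1y] zero: DF = P = 4631/5000 ≈ 0.926200
step 3 [1.5y] bond c/2=11/800: DF=(7599469/8000000 − 11/800·(0.950100+0.926200))/(1+11/800) = 2279/2500 ≈ 0.911600
step 4 [2y] bond c/2=33/800: DF=(829289/800000 − 33/800·(0.950100+0.926200+0.911600))/(1+33/800) = 8851/10000 ≈ 0.885100
step 5 [2.5y] swap r/2=752/22613: DF=(1 − 752/22613·(0.950100+0.926200+0.911600+0.885100))/(1+752/22613) = 531/625 ≈ 0.849600
step 6 [3y] zero: DF = P = 8383/10000 ≈ 0.838300
step 7 [3.5y] bond c/2=17/400: DF=(428113/400000 − 17/400·(0.950100+0.926200+0.911600+0.885100+0.849600+0.838300))/(1+17/400) = 8081/10000 ≈ 0.808100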